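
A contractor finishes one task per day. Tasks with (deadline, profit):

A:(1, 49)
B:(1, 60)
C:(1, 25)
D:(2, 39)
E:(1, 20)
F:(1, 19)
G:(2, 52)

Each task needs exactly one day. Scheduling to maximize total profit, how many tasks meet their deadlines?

Take jobs in profit order; each goes to the latest open slot no later than its deadline.
By profit: B(d1,60), G(d2,52), A(d1,49), D(d2,39), C(d1,25), E(d1,20), F(d1,19)
B→slot 1; G→slot 2; A skipped; D skipped; C skipped; E skipped; F skipped.
2 of 7 scheduled.

2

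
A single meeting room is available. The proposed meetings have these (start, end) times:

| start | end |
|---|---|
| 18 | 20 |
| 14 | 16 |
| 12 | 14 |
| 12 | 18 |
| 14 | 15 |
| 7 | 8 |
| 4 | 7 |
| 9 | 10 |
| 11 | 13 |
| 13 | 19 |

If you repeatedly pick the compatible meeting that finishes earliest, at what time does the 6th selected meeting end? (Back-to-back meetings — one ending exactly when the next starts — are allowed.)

Order by finish time; keep every interval that doesn't clash with the previous kept one.
By end time: (4,7), (7,8), (9,10), (11,13), (12,14), (14,15), (14,16), (12,18), (13,19), (18,20).
Pick (4,7); next start ≥ 7 → (7,8); next start ≥ 8 → (9,10); next start ≥ 10 → (11,13); next start ≥ 13 → (14,15); next start ≥ 15 → (18,20).
Selected: (4,7) (7,8) (9,10) (11,13) (14,15) (18,20)

20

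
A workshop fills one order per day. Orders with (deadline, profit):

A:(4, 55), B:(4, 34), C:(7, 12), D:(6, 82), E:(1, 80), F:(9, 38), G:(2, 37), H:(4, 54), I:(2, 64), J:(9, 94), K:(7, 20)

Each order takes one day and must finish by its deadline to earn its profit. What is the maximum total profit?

Take jobs in profit order; each goes to the latest open slot no later than its deadline.
By profit: J(d9,94), D(d6,82), E(d1,80), I(d2,64), A(d4,55), H(d4,54), F(d9,38), G(d2,37), B(d4,34), K(d7,20), C(d7,12)
J→slot 9; D→slot 6; E→slot 1; I→slot 2; A→slot 4; H→slot 3; F→slot 8; G skipped; B skipped; K→slot 7; C→slot 5.
Profit = 80 + 64 + 54 + 55 + 12 + 82 + 20 + 38 + 94 = 499

499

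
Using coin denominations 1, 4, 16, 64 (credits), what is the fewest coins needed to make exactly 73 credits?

4

73 − 1×64→9 − 2×4→1 − 1×1→0
Total coins = 1 + 2 + 1 = 4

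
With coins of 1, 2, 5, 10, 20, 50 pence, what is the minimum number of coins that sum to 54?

54 = 1×50 + 2×2
Total coins = 1 + 2 = 3

3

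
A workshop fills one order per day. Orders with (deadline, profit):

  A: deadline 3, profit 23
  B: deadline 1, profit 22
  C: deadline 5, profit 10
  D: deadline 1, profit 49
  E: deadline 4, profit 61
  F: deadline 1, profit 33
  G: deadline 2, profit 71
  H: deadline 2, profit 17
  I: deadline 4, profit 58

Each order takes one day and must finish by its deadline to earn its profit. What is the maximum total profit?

249

By profit: G(d2,71), E(d4,61), I(d4,58), D(d1,49), F(d1,33), A(d3,23), B(d1,22), H(d2,17), C(d5,10)
G→slot 2; E→slot 4; I→slot 3; D→slot 1; F skipped; A skipped; B skipped; H skipped; C→slot 5.
Profit = 49 + 71 + 58 + 61 + 10 = 249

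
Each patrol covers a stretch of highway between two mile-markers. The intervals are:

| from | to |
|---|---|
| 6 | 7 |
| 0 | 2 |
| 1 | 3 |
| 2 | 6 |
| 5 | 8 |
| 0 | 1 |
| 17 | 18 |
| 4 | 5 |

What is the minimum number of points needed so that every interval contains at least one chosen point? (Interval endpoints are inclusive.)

4

Process intervals by earliest right end; each time one isn't hit yet, stab at its right endpoint.
Sorted: [0,1] [0,2] [1,3] [4,5] [2,6] [6,7] [5,8] [17,18]
{[0,1],[0,2],[1,3]} hit by 1; {[4,5],[2,6]} hit by 5; {[6,7],[5,8]} hit by 7; {[17,18]} hit by 18.
Points: 1, 5, 7, 18 (4 total).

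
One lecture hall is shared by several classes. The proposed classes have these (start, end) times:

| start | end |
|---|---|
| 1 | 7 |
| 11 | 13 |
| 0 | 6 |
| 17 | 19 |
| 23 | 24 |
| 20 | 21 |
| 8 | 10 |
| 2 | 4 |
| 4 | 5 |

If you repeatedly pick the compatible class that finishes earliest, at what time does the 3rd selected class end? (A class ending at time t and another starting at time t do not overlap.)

10

Sort by end time and greedily take each interval whose start is ≥ the last chosen end.
By end time: (2,4), (4,5), (0,6), (1,7), (8,10), (11,13), (17,19), (20,21), (23,24).
Pick (2,4); next start ≥ 4 → (4,5); next start ≥ 5 → (8,10); next start ≥ 10 → (11,13); next start ≥ 13 → (17,19); next start ≥ 19 → (20,21); next start ≥ 21 → (23,24).
Selected: (2,4) (4,5) (8,10) (11,13) (17,19) (20,21) (23,24)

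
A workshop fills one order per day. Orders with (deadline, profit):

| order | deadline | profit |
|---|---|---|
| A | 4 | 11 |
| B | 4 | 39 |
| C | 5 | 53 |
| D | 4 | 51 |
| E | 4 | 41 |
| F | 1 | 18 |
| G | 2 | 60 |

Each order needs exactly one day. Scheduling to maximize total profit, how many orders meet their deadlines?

Take jobs in profit order; each goes to the latest open slot no later than its deadline.
Profit order: G=60 C=53 D=51 E=41 B=39 F=18 A=11
Assign: G→slot 2, C→slot 5, D→slot 4, E→slot 3, B→slot 1, F skipped, A skipped.
Slots: [1:B] [2:G] [3:E] [4:D] [5:C]
5 of 7 scheduled.

5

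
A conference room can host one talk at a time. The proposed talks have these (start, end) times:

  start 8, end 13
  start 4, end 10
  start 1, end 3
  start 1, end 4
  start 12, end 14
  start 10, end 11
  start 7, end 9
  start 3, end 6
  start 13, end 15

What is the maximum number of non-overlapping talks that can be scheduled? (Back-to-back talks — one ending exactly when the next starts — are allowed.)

5

Order by finish time; keep every interval that doesn't clash with the previous kept one.
Sorted by end: (1,3)  (1,4)  (3,6)  (7,9)  (4,10)  (10,11)  (8,13)  (12,14)  (13,15)
take (1,3); take (3,6); take (7,9); skip (4,10); take (10,11); take (12,14); skip (13,15).
Selected 5 talks.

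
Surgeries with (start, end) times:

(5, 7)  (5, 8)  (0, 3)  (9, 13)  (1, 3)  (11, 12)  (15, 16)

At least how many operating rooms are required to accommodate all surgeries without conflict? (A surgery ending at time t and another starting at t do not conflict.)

2

Count concurrent intervals with a sweep; the peak is the room count.
Events (time:±→running): 0:+→1 1:+→2 … peak 2.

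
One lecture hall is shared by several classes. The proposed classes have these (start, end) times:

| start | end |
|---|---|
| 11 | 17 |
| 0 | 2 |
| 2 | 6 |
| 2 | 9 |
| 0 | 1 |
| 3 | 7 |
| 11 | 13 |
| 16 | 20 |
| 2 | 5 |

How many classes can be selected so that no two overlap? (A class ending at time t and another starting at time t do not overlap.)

4

Greedy by earliest finish: after sorting by end time, pick each interval compatible with the last pick.
Sorted by end: (0,1)  (0,2)  (2,5)  (2,6)  (3,7)  (2,9)  (11,13)  (11,17)  (16,20)
take (0,1); take (2,5); skip (2,9); take (11,13); take (16,20).
Selected 4 classes.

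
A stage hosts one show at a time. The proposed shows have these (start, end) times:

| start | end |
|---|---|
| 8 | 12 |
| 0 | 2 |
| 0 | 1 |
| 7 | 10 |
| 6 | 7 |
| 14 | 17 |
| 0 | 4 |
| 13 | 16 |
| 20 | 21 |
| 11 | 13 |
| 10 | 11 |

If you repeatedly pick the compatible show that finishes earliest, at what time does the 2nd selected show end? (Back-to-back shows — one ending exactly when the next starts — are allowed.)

Greedy by earliest finish: after sorting by end time, pick each interval compatible with the last pick.
By end time: (0,1), (0,2), (0,4), (6,7), (7,10), (10,11), (8,12), (11,13), (13,16), (14,17), (20,21).
Pick (0,1); next start ≥ 1 → (6,7); next start ≥ 7 → (7,10); next start ≥ 10 → (10,11); next start ≥ 11 → (11,13); next start ≥ 13 → (13,16); next start ≥ 16 → (20,21).
Selected: (0,1) (6,7) (7,10) (10,11) (11,13) (13,16) (20,21)

7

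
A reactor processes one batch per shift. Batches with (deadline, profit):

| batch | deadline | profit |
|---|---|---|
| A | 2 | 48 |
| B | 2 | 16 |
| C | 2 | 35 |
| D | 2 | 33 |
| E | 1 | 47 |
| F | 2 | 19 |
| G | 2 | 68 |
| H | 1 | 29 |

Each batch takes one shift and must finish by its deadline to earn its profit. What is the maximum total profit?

Sort by profit descending; place each in the latest free slot ≤ its deadline.
Profit order: G=68 A=48 E=47 C=35 D=33 H=29 F=19 B=16
Assign: G→slot 2, A→slot 1, E skipped, C skipped, D skipped, H skipped, F skipped, B skipped.
Slots: [1:A] [2:G]
Profit = 48 + 68 = 116

116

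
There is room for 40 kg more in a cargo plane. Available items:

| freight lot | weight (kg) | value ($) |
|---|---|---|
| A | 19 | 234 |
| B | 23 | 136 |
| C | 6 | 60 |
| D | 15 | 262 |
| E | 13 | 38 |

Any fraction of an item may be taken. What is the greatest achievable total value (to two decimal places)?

556.00

Sort by value per unit weight and fill in that order.
Ratios (sorted): D 17.47, A 12.32, C 10.00, B 5.91, E 2.92
take D (15 @ 262); take A (19 @ 234); take C (6 @ 60). Capacity used 40/40.
Total value = 556.00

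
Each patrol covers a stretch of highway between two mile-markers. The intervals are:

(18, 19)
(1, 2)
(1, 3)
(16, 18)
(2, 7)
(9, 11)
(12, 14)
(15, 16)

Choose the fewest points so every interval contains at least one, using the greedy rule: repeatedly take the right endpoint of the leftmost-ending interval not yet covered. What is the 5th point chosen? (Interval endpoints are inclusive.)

Process intervals by earliest right end; each time one isn't hit yet, stab at its right endpoint.
Sorted: [1,2] [1,3] [2,7] [9,11] [12,14] [15,16] [16,18] [18,19]
{[1,2],[1,3],[2,7]} hit by 2; {[9,11]} hit by 11; {[12,14]} hit by 14; {[15,16],[16,18]} hit by 16; {[18,19]} hit by 19.
Points: 2, 11, 14, 16, 19 (5 total).

19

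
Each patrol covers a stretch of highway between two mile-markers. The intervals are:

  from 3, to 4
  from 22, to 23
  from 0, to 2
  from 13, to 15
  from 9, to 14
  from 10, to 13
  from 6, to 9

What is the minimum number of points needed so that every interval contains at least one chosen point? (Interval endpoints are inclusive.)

5

Sort by right endpoint; whenever an interval is uncovered, place a point at its right end.
Sorted: [0,2] [3,4] [6,9] [10,13] [9,14] [13,15] [22,23]
{[0,2]} hit by 2; {[3,4]} hit by 4; {[6,9]} hit by 9; {[10,13],[9,14],[13,15]} hit by 13; {[22,23]} hit by 23.
Points: 2, 4, 9, 13, 23 (5 total).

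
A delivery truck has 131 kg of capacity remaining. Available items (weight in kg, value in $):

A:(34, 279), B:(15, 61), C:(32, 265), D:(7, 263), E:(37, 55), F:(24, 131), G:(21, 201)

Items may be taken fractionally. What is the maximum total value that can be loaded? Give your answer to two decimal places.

Sort by value per unit weight and fill in that order.
Ratios (sorted): D 37.57, G 9.57, C 8.28, A 8.21, F 5.46, B 4.07, E 1.49
take D (7 @ 263); take G (21 @ 201); take C (32 @ 265); take A (34 @ 279); take F (24 @ 131); take 13/15 of B → 52.87. Capacity used 131/131.
Total value = 1191.87

1191.87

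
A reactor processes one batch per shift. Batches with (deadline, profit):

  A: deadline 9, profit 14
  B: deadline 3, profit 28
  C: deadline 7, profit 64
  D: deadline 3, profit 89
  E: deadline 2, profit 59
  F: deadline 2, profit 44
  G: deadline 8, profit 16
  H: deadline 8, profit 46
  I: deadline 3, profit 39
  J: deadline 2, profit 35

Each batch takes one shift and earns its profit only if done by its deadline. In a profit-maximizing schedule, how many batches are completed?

7

Take jobs in profit order; each goes to the latest open slot no later than its deadline.
Profit order: D=89 C=64 E=59 H=46 F=44 I=39 J=35 B=28 G=16 A=14
Assign: D→slot 3, C→slot 7, E→slot 2, H→slot 8, F→slot 1, I skipped, J skipped, B skipped, G→slot 6, A→slot 9.
Slots: [1:F] [2:E] [3:D] [6:G] [7:C] [8:H] [9:A]
7 of 10 scheduled.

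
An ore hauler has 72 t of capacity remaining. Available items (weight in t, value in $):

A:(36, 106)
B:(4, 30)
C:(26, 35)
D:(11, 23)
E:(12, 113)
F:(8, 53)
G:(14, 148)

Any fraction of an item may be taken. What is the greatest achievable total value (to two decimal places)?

444.11

Order: G (148/14=10.57) > E (113/12=9.42) > B (30/4=7.50) > F (53/8=6.62) > A (106/36=2.94) > D (23/11=2.09) > C (35/26=1.35)
Fill: take G (14 @ 148) → take E (12 @ 113) → take B (4 @ 30) → take F (8 @ 53) → take 34/36 of A → 100.11; 72/72 used.
Total value = 444.11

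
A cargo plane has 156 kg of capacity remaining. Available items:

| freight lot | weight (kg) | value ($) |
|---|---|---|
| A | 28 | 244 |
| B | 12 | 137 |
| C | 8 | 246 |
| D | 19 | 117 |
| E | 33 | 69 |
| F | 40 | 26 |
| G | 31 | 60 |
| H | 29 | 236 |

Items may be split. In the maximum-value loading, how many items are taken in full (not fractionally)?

6

Sort by value per unit weight and fill in that order.
Order: C (246/8=30.75) > B (137/12=11.42) > A (244/28=8.71) > H (236/29=8.14) > D (117/19=6.16) > E (69/33=2.09) > G (60/31=1.94) > F (26/40=0.65)
Fill: take C (8 @ 246) → take B (12 @ 137) → take A (28 @ 244) → take H (29 @ 236) → take D (19 @ 117) → take E (33 @ 69) → take 27/31 of G → 52.26; 156/156 used.
6 item(s) taken whole; one partial (take 27/31 of G).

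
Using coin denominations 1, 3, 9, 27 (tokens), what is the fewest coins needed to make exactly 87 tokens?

5

87 = 3×27 + 2×3
Total coins = 3 + 2 = 5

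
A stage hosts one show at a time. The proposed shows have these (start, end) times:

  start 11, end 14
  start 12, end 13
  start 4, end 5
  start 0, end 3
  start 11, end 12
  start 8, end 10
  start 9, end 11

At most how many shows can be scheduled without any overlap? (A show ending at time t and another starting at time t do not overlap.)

Sort by end time and greedily take each interval whose start is ≥ the last chosen end.
By end time: (0,3), (4,5), (8,10), (9,11), (11,12), (12,13), (11,14).
Pick (0,3); next start ≥ 3 → (4,5); next start ≥ 5 → (8,10); next start ≥ 10 → (11,12); next start ≥ 12 → (12,13).
Selected 5 shows.

5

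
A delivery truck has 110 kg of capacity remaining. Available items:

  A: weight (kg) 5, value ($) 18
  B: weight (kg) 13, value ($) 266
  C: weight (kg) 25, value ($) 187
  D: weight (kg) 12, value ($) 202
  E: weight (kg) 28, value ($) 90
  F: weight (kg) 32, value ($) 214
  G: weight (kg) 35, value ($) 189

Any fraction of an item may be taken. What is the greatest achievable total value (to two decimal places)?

Order: B (266/13=20.46) > D (202/12=16.83) > C (187/25=7.48) > F (214/32=6.69) > G (189/35=5.40) > A (18/5=3.60) > E (90/28=3.21)
Fill: take B (13 @ 266) → take D (12 @ 202) → take C (25 @ 187) → take F (32 @ 214) → take 28/35 of G → 151.20; 110/110 used.
Total value = 1020.20

1020.20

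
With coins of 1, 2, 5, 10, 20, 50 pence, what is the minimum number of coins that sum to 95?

4

95 − 1×50→45 − 2×20→5 − 1×5→0
Total coins = 1 + 2 + 1 = 4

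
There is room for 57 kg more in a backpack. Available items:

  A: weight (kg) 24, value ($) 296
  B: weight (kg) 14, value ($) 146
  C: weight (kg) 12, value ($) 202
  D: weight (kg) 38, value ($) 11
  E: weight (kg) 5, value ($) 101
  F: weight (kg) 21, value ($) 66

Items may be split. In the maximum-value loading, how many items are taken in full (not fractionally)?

Greedy by value/weight ratio, highest first.
Order: E (101/5=20.20) > C (202/12=16.83) > A (296/24=12.33) > B (146/14=10.43) > F (66/21=3.14) > D (11/38=0.29)
Fill: take E (5 @ 101) → take C (12 @ 202) → take A (24 @ 296) → take B (14 @ 146) → take 2/21 of F → 6.29; 57/57 used.
4 item(s) taken whole; one partial (take 2/21 of F).

4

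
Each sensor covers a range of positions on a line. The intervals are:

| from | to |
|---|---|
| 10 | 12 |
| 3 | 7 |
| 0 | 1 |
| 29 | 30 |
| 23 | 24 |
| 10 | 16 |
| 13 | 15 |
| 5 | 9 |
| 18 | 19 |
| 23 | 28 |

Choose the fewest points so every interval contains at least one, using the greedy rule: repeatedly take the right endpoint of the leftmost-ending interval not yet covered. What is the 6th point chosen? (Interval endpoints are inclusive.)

Sorted: [0,1] [3,7] [5,9] [10,12] [13,15] [10,16] [18,19] [23,24] [23,28] [29,30]
{[0,1]} hit by 1; {[3,7],[5,9]} hit by 7; {[10,12]} hit by 12; {[13,15],[10,16]} hit by 15; {[18,19]} hit by 19; {[23,24],[23,28]} hit by 24; {[29,30]} hit by 30.
Points: 1, 7, 12, 15, 19, 24, 30 (7 total).

24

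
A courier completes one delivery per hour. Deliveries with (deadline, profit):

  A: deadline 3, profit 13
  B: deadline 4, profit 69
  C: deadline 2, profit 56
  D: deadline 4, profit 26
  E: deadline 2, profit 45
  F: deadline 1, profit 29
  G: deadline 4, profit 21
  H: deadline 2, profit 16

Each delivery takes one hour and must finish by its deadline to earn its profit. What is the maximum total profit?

Sort by profit descending; place each in the latest free slot ≤ its deadline.
By profit: B(d4,69), C(d2,56), E(d2,45), F(d1,29), D(d4,26), G(d4,21), H(d2,16), A(d3,13)
B→slot 4; C→slot 2; E→slot 1; F skipped; D→slot 3; G skipped; H skipped; A skipped.
Profit = 45 + 56 + 26 + 69 = 196

196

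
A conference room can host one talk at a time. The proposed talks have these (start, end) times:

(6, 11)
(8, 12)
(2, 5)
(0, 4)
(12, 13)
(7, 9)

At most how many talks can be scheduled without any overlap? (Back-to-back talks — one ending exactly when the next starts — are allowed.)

3

Order by finish time; keep every interval that doesn't clash with the previous kept one.
By end time: (0,4), (2,5), (7,9), (6,11), (8,12), (12,13).
Pick (0,4); next start ≥ 4 → (7,9); next start ≥ 9 → (12,13).
Selected 3 talks.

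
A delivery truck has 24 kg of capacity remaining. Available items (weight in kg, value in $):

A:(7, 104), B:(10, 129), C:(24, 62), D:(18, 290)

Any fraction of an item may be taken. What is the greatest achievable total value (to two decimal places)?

Ratios (sorted): D 16.11, A 14.86, B 12.90, C 2.58
take D (18 @ 290); take 6/7 of A → 89.14. Capacity used 24/24.
Total value = 379.14

379.14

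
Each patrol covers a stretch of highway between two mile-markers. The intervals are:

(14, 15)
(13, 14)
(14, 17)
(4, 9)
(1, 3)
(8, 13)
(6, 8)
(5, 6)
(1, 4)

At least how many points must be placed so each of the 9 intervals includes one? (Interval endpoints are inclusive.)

Process intervals by earliest right end; each time one isn't hit yet, stab at its right endpoint.
By right end: [1,3]  [1,4]  [5,6]  [6,8]  [4,9]  [8,13]  [13,14]  [14,15]  [14,17]
[1,3] uncovered → point at 3; [5,6] uncovered → point at 6; [8,13] uncovered → point at 13; [14,15] uncovered → point at 15.
Points: 3, 6, 13, 15 (4 total).

4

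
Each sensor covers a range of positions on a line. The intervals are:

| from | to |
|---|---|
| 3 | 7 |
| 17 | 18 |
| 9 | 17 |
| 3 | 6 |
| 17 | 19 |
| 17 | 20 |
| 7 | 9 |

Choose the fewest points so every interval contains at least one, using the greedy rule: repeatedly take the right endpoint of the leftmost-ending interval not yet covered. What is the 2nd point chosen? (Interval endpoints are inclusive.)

Process intervals by earliest right end; each time one isn't hit yet, stab at its right endpoint.
Sorted: [3,6] [3,7] [7,9] [9,17] [17,18] [17,19] [17,20]
{[3,6],[3,7]} hit by 6; {[7,9],[9,17]} hit by 9; {[17,18],[17,19],[17,20]} hit by 18.
Points: 6, 9, 18 (3 total).

9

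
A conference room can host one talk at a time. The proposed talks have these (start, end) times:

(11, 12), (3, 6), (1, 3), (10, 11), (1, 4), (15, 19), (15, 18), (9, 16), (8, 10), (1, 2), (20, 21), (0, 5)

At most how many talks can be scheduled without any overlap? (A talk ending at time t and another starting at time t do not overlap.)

Greedy by earliest finish: after sorting by end time, pick each interval compatible with the last pick.
By end time: (1,2), (1,3), (1,4), (0,5), (3,6), (8,10), (10,11), (11,12), (9,16), (15,18), (15,19), (20,21).
Pick (1,2); next start ≥ 2 → (3,6); next start ≥ 6 → (8,10); next start ≥ 10 → (10,11); next start ≥ 11 → (11,12); next start ≥ 12 → (15,18); next start ≥ 18 → (20,21).
Selected 7 talks.

7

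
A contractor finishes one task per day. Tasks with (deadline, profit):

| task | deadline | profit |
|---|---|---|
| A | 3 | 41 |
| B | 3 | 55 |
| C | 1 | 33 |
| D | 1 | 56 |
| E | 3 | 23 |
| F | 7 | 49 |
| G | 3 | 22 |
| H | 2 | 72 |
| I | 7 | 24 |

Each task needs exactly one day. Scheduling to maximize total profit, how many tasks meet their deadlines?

5

Sort by profit descending; place each in the latest free slot ≤ its deadline.
By profit: H(d2,72), D(d1,56), B(d3,55), F(d7,49), A(d3,41), C(d1,33), I(d7,24), E(d3,23), G(d3,22)
H→slot 2; D→slot 1; B→slot 3; F→slot 7; A skipped; C skipped; I→slot 6; E skipped; G skipped.
5 of 9 scheduled.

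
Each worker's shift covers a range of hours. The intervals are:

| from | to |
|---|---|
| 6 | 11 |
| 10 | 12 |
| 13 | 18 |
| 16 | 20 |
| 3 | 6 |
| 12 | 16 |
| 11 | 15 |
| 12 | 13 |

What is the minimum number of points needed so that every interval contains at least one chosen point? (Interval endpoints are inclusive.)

3

Process intervals by earliest right end; each time one isn't hit yet, stab at its right endpoint.
Sorted: [3,6] [6,11] [10,12] [12,13] [11,15] [12,16] [13,18] [16,20]
{[3,6],[6,11]} hit by 6; {[10,12],[12,13],[11,15],[12,16]} hit by 12; {[13,18],[16,20]} hit by 18.
Points: 6, 12, 18 (3 total).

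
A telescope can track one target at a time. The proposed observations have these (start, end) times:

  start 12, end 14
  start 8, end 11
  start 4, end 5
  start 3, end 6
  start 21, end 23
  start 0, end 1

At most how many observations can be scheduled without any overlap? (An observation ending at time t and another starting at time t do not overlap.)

Order by finish time; keep every interval that doesn't clash with the previous kept one.
By end time: (0,1), (4,5), (3,6), (8,11), (12,14), (21,23).
Pick (0,1); next start ≥ 1 → (4,5); next start ≥ 5 → (8,11); next start ≥ 11 → (12,14); next start ≥ 14 → (21,23).
Selected 5 observations.

5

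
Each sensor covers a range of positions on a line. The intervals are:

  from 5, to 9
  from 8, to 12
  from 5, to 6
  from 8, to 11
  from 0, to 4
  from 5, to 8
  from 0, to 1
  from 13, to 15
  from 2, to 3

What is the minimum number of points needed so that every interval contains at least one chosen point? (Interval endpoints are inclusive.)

5

Sort by right endpoint; whenever an interval is uncovered, place a point at its right end.
By right end: [0,1]  [2,3]  [0,4]  [5,6]  [5,8]  [5,9]  [8,11]  [8,12]  [13,15]
[0,1] uncovered → point at 1; [2,3] uncovered → point at 3; [5,6] uncovered → point at 6; [8,11] uncovered → point at 11; [13,15] uncovered → point at 15.
Points: 1, 3, 6, 11, 15 (5 total).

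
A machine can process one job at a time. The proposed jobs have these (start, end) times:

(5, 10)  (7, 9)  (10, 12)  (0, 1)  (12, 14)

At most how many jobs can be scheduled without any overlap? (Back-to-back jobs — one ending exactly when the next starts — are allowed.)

Greedy by earliest finish: after sorting by end time, pick each interval compatible with the last pick.
Sorted by end: (0,1)  (7,9)  (5,10)  (10,12)  (12,14)
take (0,1); take (7,9); take (10,12); take (12,14).
Selected 4 jobs.

4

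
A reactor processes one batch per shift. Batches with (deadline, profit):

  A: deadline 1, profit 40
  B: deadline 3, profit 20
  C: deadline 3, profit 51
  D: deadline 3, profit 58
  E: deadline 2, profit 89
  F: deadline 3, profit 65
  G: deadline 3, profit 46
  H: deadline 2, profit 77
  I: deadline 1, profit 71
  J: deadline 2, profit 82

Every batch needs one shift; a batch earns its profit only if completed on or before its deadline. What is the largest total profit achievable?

By profit: E(d2,89), J(d2,82), H(d2,77), I(d1,71), F(d3,65), D(d3,58), C(d3,51), G(d3,46), A(d1,40), B(d3,20)
E→slot 2; J→slot 1; H skipped; I skipped; F→slot 3; D skipped; C skipped; G skipped; A skipped; B skipped.
Profit = 82 + 89 + 65 = 236

236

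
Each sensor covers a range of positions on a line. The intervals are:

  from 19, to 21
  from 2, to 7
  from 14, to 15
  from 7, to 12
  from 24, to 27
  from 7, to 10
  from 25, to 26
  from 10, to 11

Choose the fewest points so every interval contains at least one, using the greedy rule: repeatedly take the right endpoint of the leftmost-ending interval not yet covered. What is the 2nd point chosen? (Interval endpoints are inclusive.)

Sort by right endpoint; whenever an interval is uncovered, place a point at its right end.
Sorted: [2,7] [7,10] [10,11] [7,12] [14,15] [19,21] [25,26] [24,27]
{[2,7],[7,10]} hit by 7; {[10,11],[7,12]} hit by 11; {[14,15]} hit by 15; {[19,21]} hit by 21; {[25,26],[24,27]} hit by 26.
Points: 7, 11, 15, 21, 26 (5 total).

11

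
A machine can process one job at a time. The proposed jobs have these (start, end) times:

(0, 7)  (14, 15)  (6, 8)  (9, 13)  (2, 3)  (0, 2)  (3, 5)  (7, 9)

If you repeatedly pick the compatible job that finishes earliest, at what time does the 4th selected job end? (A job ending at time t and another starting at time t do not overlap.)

Sorted by end: (0,2)  (2,3)  (3,5)  (0,7)  (6,8)  (7,9)  (9,13)  (14,15)
take (0,2); take (2,3); take (3,5); take (6,8); take (9,13); take (14,15).
Selected: (0,2) (2,3) (3,5) (6,8) (9,13) (14,15)

8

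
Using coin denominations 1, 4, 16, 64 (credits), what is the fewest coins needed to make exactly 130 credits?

Greedy: take as many of the largest coin as possible, then repeat with the remainder.
130 − 2×64→2 − 2×1→0
Total coins = 2 + 2 = 4

4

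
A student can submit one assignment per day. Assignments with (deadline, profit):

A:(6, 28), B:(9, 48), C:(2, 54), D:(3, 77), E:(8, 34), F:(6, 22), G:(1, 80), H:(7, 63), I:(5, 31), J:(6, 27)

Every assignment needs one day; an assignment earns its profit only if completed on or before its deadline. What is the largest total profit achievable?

442

Profit order: G=80 D=77 H=63 C=54 B=48 E=34 I=31 A=28 J=27 F=22
Assign: G→slot 1, D→slot 3, H→slot 7, C→slot 2, B→slot 9, E→slot 8, I→slot 5, A→slot 6, J→slot 4, F skipped.
Slots: [1:G] [2:C] [3:D] [4:J] [5:I] [6:A] [7:H] [8:E] [9:B]
Profit = 80 + 54 + 77 + 27 + 31 + 28 + 63 + 34 + 48 = 442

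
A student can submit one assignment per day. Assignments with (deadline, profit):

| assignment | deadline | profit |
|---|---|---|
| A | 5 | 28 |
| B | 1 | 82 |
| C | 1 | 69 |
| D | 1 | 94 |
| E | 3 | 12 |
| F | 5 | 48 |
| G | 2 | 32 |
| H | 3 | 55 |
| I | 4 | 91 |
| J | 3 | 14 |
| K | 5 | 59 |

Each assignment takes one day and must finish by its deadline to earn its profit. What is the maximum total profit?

Take jobs in profit order; each goes to the latest open slot no later than its deadline.
By profit: D(d1,94), I(d4,91), B(d1,82), C(d1,69), K(d5,59), H(d3,55), F(d5,48), G(d2,32), A(d5,28), J(d3,14), E(d3,12)
D→slot 1; I→slot 4; B skipped; C skipped; K→slot 5; H→slot 3; F→slot 2; G skipped; A skipped; J skipped; E skipped.
Profit = 94 + 48 + 55 + 91 + 59 = 347

347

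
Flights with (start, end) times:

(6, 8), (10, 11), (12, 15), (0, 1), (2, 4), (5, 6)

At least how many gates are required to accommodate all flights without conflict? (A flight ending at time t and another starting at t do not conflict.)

starts: [0, 2, 5, 6, 10, 12]
ends:   [1, 4, 6, 8, 11, 15]
s0→1  — peak 1.

1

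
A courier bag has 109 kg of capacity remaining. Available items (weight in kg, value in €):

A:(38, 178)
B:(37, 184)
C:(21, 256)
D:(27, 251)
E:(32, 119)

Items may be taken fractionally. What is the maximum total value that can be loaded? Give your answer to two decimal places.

803.42

Sort by value per unit weight and fill in that order.
Ratios (sorted): C 12.19, D 9.30, B 4.97, A 4.68, E 3.72
take C (21 @ 256); take D (27 @ 251); take B (37 @ 184); take 24/38 of A → 112.42. Capacity used 109/109.
Total value = 803.42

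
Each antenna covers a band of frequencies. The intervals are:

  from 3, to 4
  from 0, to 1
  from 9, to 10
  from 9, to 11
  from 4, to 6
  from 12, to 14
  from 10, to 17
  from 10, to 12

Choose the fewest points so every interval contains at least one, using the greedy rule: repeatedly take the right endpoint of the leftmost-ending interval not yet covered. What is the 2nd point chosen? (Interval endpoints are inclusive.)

Sorted: [0,1] [3,4] [4,6] [9,10] [9,11] [10,12] [12,14] [10,17]
{[0,1]} hit by 1; {[3,4],[4,6]} hit by 4; {[9,10],[9,11],[10,12]} hit by 10; {[12,14],[10,17]} hit by 14.
Points: 1, 4, 10, 14 (4 total).

4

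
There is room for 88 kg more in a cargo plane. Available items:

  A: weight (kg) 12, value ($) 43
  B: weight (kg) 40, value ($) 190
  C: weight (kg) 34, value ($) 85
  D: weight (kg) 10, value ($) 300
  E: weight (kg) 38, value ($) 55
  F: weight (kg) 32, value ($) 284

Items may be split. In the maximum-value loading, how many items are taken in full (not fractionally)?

Order: D (300/10=30.00) > F (284/32=8.88) > B (190/40=4.75) > A (43/12=3.58) > C (85/34=2.50) > E (55/38=1.45)
Fill: take D (10 @ 300) → take F (32 @ 284) → take B (40 @ 190) → take 6/12 of A → 21.50; 88/88 used.
3 item(s) taken whole; one partial (take 6/12 of A).

3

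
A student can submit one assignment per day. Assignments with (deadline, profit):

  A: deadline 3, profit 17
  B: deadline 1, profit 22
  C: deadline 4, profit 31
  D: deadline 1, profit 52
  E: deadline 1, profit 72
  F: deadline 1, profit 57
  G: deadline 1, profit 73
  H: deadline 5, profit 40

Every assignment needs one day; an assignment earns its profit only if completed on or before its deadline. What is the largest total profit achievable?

161

By profit: G(d1,73), E(d1,72), F(d1,57), D(d1,52), H(d5,40), C(d4,31), B(d1,22), A(d3,17)
G→slot 1; E skipped; F skipped; D skipped; H→slot 5; C→slot 4; B skipped; A→slot 3.
Profit = 73 + 17 + 31 + 40 = 161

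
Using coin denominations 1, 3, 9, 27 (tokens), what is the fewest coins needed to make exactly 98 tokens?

8

98 = 3×27 + 1×9 + 2×3 + 2×1
Total coins = 3 + 1 + 2 + 2 = 8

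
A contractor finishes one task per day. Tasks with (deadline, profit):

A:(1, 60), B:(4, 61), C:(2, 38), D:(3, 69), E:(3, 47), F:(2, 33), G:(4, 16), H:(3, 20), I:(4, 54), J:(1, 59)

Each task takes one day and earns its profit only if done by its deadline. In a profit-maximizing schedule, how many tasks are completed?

Sort by profit descending; place each in the latest free slot ≤ its deadline.
By profit: D(d3,69), B(d4,61), A(d1,60), J(d1,59), I(d4,54), E(d3,47), C(d2,38), F(d2,33), H(d3,20), G(d4,16)
D→slot 3; B→slot 4; A→slot 1; J skipped; I→slot 2; E skipped; C skipped; F skipped; H skipped; G skipped.
4 of 10 scheduled.

4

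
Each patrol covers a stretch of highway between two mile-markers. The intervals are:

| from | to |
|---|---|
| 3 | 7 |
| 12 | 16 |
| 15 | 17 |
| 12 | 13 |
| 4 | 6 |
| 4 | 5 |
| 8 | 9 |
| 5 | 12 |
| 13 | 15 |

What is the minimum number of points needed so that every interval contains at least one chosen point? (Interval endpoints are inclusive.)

Sorted: [4,5] [4,6] [3,7] [8,9] [5,12] [12,13] [13,15] [12,16] [15,17]
{[4,5],[4,6],[3,7]} hit by 5; {[8,9],[5,12]} hit by 9; {[12,13],[13,15],[12,16]} hit by 13; {[15,17]} hit by 17.
Points: 5, 9, 13, 17 (4 total).

4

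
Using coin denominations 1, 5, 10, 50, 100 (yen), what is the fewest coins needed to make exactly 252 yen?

5

252 − 2×100→52 − 1×50→2 − 2×1→0
Total coins = 2 + 1 + 2 = 5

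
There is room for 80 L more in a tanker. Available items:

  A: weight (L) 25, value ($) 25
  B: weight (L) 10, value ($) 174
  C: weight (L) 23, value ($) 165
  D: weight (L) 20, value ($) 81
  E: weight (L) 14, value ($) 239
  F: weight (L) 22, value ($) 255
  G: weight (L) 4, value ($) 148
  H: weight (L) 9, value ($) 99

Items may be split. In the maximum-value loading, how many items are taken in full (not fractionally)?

5

Ratios (sorted): G 37.00, B 17.40, E 17.07, F 11.59, H 11.00, C 7.17, D 4.05, A 1.00
take G (4 @ 148); take B (10 @ 174); take E (14 @ 239); take F (22 @ 255); take H (9 @ 99); take 21/23 of C → 150.65. Capacity used 80/80.
5 item(s) taken whole; one partial (take 21/23 of C).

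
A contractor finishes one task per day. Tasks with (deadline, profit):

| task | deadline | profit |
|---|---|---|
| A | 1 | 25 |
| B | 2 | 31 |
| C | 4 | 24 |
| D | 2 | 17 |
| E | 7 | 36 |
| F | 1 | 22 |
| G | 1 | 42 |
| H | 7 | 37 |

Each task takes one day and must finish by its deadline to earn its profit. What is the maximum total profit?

Sort by profit descending; place each in the latest free slot ≤ its deadline.
By profit: G(d1,42), H(d7,37), E(d7,36), B(d2,31), A(d1,25), C(d4,24), F(d1,22), D(d2,17)
G→slot 1; H→slot 7; E→slot 6; B→slot 2; A skipped; C→slot 4; F skipped; D skipped.
Profit = 42 + 31 + 24 + 36 + 37 = 170

170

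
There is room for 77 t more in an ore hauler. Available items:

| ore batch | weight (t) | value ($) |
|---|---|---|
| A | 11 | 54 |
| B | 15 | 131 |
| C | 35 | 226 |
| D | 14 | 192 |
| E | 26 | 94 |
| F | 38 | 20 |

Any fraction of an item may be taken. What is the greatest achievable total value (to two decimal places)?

610.23

Order: D (192/14=13.71) > B (131/15=8.73) > C (226/35=6.46) > A (54/11=4.91) > E (94/26=3.62) > F (20/38=0.53)
Fill: take D (14 @ 192) → take B (15 @ 131) → take C (35 @ 226) → take A (11 @ 54) → take 2/26 of E → 7.23; 77/77 used.
Total value = 610.23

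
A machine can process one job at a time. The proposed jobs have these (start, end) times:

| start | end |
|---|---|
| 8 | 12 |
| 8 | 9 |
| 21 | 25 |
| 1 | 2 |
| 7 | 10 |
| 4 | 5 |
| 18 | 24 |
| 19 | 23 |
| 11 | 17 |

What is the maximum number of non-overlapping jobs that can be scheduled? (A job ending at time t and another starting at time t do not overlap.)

Sorted by end: (1,2)  (4,5)  (8,9)  (7,10)  (8,12)  (11,17)  (19,23)  (18,24)  (21,25)
take (1,2); take (4,5); take (8,9); skip (7,10); skip (8,12); take (11,17); take (19,23); skip (21,25).
Selected 5 jobs.

5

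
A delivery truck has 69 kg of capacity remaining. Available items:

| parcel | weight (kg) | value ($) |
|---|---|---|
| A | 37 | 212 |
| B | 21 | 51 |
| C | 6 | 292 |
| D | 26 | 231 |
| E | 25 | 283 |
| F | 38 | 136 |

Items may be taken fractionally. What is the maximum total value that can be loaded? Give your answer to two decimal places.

Greedy by value/weight ratio, highest first.
Ratios (sorted): C 48.67, E 11.32, D 8.88, A 5.73, F 3.58, B 2.43
take C (6 @ 292); take E (25 @ 283); take D (26 @ 231); take 12/37 of A → 68.76. Capacity used 69/69.
Total value = 874.76

874.76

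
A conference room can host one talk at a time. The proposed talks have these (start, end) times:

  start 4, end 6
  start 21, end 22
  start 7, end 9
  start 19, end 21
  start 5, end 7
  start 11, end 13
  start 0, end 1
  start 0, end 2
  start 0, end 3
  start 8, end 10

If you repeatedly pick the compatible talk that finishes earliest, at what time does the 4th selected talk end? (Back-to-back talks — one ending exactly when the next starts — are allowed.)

Order by finish time; keep every interval that doesn't clash with the previous kept one.
By end time: (0,1), (0,2), (0,3), (4,6), (5,7), (7,9), (8,10), (11,13), (19,21), (21,22).
Pick (0,1); next start ≥ 1 → (4,6); next start ≥ 6 → (7,9); next start ≥ 9 → (11,13); next start ≥ 13 → (19,21); next start ≥ 21 → (21,22).
Selected: (0,1) (4,6) (7,9) (11,13) (19,21) (21,22)

13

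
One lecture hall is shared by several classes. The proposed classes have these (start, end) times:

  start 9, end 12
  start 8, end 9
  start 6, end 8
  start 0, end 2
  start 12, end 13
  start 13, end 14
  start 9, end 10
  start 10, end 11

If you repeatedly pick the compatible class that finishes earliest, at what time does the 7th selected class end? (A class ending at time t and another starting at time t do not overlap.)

14

Greedy by earliest finish: after sorting by end time, pick each interval compatible with the last pick.
Sorted by end: (0,2)  (6,8)  (8,9)  (9,10)  (10,11)  (9,12)  (12,13)  (13,14)
take (0,2); take (6,8); take (8,9); take (9,10); take (10,11); take (12,13); take (13,14).
Selected: (0,2) (6,8) (8,9) (9,10) (10,11) (12,13) (13,14)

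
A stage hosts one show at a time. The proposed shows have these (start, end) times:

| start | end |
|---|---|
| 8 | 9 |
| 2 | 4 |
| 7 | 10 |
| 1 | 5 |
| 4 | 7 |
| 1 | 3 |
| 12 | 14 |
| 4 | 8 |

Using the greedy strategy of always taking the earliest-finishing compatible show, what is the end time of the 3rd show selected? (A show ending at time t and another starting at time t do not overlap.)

Greedy by earliest finish: after sorting by end time, pick each interval compatible with the last pick.
Sorted by end: (1,3)  (2,4)  (1,5)  (4,7)  (4,8)  (8,9)  (7,10)  (12,14)
take (1,3); skip (2,4); take (4,7); take (8,9); take (12,14).
Selected: (1,3) (4,7) (8,9) (12,14)

9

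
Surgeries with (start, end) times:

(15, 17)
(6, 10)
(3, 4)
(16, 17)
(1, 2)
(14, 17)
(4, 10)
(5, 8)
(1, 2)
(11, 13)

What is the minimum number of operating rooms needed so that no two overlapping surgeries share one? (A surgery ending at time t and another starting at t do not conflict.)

Count concurrent intervals with a sweep; the peak is the room count.
Events (time:±→running): 1:+→1 1:+→2 2:-→1 2:-→0 3:+→1 4:-→0 4:+→1 5:+→2 6:+→3 … peak 3.

3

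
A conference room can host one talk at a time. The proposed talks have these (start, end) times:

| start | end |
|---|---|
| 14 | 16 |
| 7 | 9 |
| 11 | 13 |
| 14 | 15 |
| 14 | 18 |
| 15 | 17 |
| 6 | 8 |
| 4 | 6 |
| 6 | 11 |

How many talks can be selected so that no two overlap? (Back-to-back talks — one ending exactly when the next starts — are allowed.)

Greedy by earliest finish: after sorting by end time, pick each interval compatible with the last pick.
By end time: (4,6), (6,8), (7,9), (6,11), (11,13), (14,15), (14,16), (15,17), (14,18).
Pick (4,6); next start ≥ 6 → (6,8); next start ≥ 8 → (11,13); next start ≥ 13 → (14,15); next start ≥ 15 → (15,17).
Selected 5 talks.

5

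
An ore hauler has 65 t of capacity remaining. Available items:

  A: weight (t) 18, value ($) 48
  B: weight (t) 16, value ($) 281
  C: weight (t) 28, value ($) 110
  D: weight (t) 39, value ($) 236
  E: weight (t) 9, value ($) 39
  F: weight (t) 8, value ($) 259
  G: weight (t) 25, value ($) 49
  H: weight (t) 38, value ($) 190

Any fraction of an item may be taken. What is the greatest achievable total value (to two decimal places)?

Sort by value per unit weight and fill in that order.
Ratios (sorted): F 32.38, B 17.56, D 6.05, H 5.00, E 4.33, C 3.93, A 2.67, G 1.96
take F (8 @ 259); take B (16 @ 281); take D (39 @ 236); take 2/38 of H → 10.00. Capacity used 65/65.
Total value = 786.00

786.00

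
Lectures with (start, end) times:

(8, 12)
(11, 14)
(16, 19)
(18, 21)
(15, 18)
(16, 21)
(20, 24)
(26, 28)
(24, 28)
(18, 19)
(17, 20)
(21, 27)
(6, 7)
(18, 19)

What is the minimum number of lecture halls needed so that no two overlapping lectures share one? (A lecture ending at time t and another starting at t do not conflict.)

6

The answer is the maximum number of intervals overlapping at any instant.
starts: [6, 8, 11, 15, 16, 16, 17, 18, 18, 18, 20, 21, 24, 26]
ends:   [7, 12, 14, 18, 19, 19, 19, 20, 21, 21, 24, 27, 28, 28]
s6→1 e7→0 s8→1 s11→2 e12→1 e14→0 s15→1 s16→2 s16→3 s17→4 e18→3 s18→4 s18→5 s18→6  — peak 6.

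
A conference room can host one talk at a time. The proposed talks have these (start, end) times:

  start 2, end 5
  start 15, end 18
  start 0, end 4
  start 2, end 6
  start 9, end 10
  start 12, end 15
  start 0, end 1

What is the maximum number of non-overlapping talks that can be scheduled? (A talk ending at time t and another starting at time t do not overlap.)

Sorted by end: (0,1)  (0,4)  (2,5)  (2,6)  (9,10)  (12,15)  (15,18)
take (0,1); take (2,5); take (9,10); take (12,15); take (15,18).
Selected 5 talks.

5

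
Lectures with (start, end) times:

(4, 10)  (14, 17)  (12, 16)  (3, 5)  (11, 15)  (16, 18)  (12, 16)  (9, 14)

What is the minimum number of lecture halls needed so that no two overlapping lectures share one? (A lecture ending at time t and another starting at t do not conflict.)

Count concurrent intervals with a sweep; the peak is the room count.
starts: [3, 4, 9, 11, 12, 12, 14, 16]
ends:   [5, 10, 14, 15, 16, 16, 17, 18]
s3→1 s4→2 e5→1 s9→2 e10→1 s11→2 s12→3 s12→4  — peak 4.

4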